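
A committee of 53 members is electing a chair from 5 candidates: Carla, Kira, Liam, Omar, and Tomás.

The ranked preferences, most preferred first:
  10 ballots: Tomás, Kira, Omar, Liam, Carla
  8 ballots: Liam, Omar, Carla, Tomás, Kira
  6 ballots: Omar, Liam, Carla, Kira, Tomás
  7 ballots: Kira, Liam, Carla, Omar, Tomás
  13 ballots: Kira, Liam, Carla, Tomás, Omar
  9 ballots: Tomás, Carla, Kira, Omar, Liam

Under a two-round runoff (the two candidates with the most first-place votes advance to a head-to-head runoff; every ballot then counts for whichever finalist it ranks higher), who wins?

Round 1 first-place votes: Carla 0, Kira 20, Liam 8, Omar 6, Tomás 19. Kira and Tomás advance.
Runoff: Kira is ranked above Tomás on 26 ballots, Tomás above Kira on 27.

Tomás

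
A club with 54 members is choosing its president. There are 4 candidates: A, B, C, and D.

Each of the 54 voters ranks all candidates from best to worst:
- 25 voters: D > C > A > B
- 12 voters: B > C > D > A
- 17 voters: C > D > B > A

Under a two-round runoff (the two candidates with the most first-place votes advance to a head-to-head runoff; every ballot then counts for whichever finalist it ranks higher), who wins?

C

Round 1 first-place votes: A 0, B 12, C 17, D 25. D and C advance.
Runoff: D is ranked above C on 25 ballots, C above D on 29.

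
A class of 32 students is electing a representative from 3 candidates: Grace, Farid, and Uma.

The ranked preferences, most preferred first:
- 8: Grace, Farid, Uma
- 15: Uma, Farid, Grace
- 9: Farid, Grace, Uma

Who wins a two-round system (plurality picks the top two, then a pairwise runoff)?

Round 1 first-place votes: Grace 8, Farid 9, Uma 15. Uma and Farid advance.
Runoff: Uma is ranked above Farid on 15 ballots, Farid above Uma on 17.

Farid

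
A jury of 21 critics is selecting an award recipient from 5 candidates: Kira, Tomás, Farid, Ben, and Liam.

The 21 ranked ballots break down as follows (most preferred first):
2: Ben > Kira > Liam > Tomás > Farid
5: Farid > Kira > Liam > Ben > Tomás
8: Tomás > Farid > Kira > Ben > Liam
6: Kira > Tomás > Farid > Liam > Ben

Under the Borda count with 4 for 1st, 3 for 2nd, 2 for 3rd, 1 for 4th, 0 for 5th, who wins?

Kira

Kira: 2×3 + 5×3 + 8×2 + 6×4 = 61
Tomás: 2×1 + 5×0 + 8×4 + 6×3 = 52
Farid: 2×0 + 5×4 + 8×3 + 6×2 = 56
Ben: 2×4 + 5×1 + 8×1 + 6×0 = 21
Liam: 2×2 + 5×2 + 8×0 + 6×1 = 20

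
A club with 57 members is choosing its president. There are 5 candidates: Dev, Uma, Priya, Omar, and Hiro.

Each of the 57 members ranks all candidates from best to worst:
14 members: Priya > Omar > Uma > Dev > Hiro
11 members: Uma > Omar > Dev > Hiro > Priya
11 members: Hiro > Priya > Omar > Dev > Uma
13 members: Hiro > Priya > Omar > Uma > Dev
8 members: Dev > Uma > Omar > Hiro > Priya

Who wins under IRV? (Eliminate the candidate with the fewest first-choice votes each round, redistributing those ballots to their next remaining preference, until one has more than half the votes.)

Uma

Round 1: Dev 8, Uma 11, Priya 14, Omar 0, Hiro 24. Omar eliminated.
Round 2: Dev 8, Uma 11, Priya 14, Hiro 24. Dev eliminated.
Round 3: Uma 19, Priya 14, Hiro 24. Priya eliminated.
Round 4: Uma 33, Hiro 24. Uma has a majority (≥29).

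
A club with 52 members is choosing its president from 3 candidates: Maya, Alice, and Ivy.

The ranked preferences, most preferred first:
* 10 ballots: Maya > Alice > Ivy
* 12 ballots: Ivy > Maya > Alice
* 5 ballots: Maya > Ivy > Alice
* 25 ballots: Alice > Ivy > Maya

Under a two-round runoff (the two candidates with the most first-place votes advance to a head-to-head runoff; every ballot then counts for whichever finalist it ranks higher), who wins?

Maya

Round 1 first-place votes: Maya 15, Alice 25, Ivy 12. Alice and Maya advance.
Runoff: Alice is ranked above Maya on 25 ballots, Maya above Alice on 27.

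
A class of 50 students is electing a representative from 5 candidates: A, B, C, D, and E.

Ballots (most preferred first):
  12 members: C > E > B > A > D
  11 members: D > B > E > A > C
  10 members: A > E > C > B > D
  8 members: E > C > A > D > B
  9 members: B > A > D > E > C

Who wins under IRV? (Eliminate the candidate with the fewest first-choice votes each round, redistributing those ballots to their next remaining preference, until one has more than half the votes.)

Round 1: A 10, B 9, C 12, D 11, E 8. E eliminated.
Round 2: A 10, B 9, C 20, D 11. B eliminated.
Round 3: A 19, C 20, D 11. D eliminated.
Round 4: A 30, C 20. A has a majority (≥26).

A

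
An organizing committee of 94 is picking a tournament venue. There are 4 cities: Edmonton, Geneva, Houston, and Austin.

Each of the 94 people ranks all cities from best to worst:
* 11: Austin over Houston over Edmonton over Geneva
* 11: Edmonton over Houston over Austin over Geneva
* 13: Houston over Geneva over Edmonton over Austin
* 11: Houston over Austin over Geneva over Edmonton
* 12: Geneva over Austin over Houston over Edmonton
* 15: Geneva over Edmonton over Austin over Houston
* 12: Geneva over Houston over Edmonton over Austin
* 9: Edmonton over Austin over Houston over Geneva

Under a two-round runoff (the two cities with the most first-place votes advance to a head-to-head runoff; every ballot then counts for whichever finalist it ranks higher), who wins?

Houston

Round 1 first-place votes: Edmonton 20, Geneva 39, Houston 24, Austin 11. Geneva and Houston advance.
Runoff: Geneva is ranked above Houston on 39 ballots, Houston above Geneva on 55.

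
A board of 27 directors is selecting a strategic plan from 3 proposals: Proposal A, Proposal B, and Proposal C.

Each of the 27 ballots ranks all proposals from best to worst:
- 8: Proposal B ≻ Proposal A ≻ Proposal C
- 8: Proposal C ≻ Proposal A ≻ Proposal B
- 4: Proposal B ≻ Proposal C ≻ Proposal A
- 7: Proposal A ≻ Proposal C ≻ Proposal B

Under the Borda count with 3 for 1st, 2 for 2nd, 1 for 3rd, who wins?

Proposal A

Proposal A: 8×2 + 8×2 + 4×1 + 7×3 = 57
Proposal B: 8×3 + 8×1 + 4×3 + 7×1 = 51
Proposal C: 8×1 + 8×3 + 4×2 + 7×2 = 54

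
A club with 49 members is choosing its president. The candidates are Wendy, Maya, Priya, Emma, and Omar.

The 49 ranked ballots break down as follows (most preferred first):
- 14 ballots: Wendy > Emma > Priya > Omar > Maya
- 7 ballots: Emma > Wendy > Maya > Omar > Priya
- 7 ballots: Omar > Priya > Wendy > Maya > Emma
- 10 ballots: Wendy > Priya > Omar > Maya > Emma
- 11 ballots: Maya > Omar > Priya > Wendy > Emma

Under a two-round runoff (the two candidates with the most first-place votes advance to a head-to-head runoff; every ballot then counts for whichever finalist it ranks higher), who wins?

Round 1 first-place votes: Wendy 24, Maya 11, Priya 0, Emma 7, Omar 7. Wendy and Maya advance.
Runoff: Wendy is ranked above Maya on 38 ballots, Maya above Wendy on 11.

Wendy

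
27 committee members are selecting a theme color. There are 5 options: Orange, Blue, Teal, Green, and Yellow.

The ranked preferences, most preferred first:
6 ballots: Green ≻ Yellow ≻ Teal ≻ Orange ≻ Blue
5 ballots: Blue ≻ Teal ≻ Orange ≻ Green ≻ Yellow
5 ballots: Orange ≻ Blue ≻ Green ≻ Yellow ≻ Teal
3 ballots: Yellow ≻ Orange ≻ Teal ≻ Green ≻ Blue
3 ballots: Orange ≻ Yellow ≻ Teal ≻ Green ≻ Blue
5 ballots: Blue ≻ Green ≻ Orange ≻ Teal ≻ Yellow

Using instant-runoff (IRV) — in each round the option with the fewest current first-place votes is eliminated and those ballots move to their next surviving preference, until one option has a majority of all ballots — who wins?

Round 1: Orange 8, Blue 10, Teal 0, Green 6, Yellow 3. Teal eliminated.
Round 2: Orange 8, Blue 10, Green 6, Yellow 3. Yellow eliminated.
Round 3: Orange 11, Blue 10, Green 6. Green eliminated.
Round 4: Orange 17, Blue 10. Orange has a majority (≥14).

Orange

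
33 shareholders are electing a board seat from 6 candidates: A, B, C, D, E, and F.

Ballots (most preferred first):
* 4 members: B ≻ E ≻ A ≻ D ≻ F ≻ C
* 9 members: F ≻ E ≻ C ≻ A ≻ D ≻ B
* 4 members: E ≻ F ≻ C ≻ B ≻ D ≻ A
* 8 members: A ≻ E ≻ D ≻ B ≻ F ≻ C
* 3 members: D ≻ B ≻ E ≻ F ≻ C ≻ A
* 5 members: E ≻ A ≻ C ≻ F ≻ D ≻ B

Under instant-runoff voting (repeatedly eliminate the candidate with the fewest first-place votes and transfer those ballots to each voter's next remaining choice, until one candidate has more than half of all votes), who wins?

Round 1: A 8, B 4, C 0, D 3, E 9, F 9. C eliminated.
Round 2: A 8, B 4, D 3, E 9, F 9. D eliminated.
Round 3: A 8, B 7, E 9, F 9. B eliminated.
Round 4: A 8, E 16, F 9. A eliminated.
Round 5: E 24, F 9. E has a majority (≥17).

E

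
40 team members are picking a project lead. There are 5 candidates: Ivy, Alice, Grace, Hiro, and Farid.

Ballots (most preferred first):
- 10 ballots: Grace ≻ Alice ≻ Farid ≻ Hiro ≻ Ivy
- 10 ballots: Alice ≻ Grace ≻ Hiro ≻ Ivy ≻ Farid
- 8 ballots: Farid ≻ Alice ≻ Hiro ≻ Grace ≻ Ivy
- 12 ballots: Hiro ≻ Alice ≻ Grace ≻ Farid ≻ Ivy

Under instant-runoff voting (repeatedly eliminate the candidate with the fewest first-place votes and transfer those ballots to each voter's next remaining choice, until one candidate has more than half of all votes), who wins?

Round 1: Ivy 0, Alice 10, Grace 10, Hiro 12, Farid 8. Ivy eliminated.
Round 2: Alice 10, Grace 10, Hiro 12, Farid 8. Farid eliminated.
Round 3: Alice 18, Grace 10, Hiro 12. Grace eliminated.
Round 4: Alice 28, Hiro 12. Alice has a majority (≥21).

Alice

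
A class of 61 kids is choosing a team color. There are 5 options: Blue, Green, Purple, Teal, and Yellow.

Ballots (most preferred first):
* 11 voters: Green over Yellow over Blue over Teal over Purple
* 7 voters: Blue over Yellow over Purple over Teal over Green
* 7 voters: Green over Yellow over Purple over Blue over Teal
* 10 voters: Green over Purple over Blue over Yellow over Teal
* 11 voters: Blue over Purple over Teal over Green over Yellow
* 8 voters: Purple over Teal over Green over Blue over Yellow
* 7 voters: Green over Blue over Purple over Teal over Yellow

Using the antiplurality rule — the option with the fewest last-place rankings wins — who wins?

Last-place votes: Blue 0, Green 7, Purple 11, Teal 17, Yellow 26.

Blue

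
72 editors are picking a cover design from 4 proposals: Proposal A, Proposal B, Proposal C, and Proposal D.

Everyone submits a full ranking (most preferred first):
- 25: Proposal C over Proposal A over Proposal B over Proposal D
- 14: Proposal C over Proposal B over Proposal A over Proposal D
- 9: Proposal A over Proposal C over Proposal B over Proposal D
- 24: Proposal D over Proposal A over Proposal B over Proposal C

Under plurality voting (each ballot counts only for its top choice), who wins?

First-place votes: Proposal A 9, Proposal B 0, Proposal C 39, Proposal D 24.

Proposal C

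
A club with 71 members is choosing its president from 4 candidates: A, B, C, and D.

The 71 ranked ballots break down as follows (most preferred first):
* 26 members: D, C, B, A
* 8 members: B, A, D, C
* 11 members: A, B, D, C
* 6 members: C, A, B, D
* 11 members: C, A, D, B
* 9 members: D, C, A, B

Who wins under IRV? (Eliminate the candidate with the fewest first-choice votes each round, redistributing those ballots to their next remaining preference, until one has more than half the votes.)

Round 1: A 11, B 8, C 17, D 35. B eliminated.
Round 2: A 19, C 17, D 35. C eliminated.
Round 3: A 36, D 35. A has a majority (≥36).

A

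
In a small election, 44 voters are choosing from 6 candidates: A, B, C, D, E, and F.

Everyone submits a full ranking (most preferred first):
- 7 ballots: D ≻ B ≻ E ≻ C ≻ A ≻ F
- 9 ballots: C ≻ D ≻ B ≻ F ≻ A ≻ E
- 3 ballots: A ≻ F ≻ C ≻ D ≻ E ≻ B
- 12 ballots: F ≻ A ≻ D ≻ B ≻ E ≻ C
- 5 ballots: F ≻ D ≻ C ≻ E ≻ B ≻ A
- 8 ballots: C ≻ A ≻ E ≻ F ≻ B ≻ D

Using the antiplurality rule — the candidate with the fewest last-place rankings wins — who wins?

B

Last-place votes: A 5, B 3, C 12, D 8, E 9, F 7.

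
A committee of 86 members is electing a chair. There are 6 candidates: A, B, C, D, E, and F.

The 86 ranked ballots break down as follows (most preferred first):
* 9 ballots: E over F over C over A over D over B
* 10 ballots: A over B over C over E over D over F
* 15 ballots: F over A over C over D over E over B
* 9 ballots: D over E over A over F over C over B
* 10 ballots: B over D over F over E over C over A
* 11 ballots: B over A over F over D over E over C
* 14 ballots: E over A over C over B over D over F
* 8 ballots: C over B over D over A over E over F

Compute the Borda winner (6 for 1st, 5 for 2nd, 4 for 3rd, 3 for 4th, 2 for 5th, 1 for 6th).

A: 9×3 + 10×6 + 15×5 + 9×4 + 10×1 + 11×5 + 14×5 + 8×3 = 357
B: 9×1 + 10×5 + 15×1 + 9×1 + 10×6 + 11×6 + 14×3 + 8×5 = 291
C: 9×4 + 10×4 + 15×4 + 9×2 + 10×2 + 11×1 + 14×4 + 8×6 = 289
D: 9×2 + 10×2 + 15×3 + 9×6 + 10×5 + 11×3 + 14×2 + 8×4 = 280
E: 9×6 + 10×3 + 15×2 + 9×5 + 10×3 + 11×2 + 14×6 + 8×2 = 311
F: 9×5 + 10×1 + 15×6 + 9×3 + 10×4 + 11×4 + 14×1 + 8×1 = 278

A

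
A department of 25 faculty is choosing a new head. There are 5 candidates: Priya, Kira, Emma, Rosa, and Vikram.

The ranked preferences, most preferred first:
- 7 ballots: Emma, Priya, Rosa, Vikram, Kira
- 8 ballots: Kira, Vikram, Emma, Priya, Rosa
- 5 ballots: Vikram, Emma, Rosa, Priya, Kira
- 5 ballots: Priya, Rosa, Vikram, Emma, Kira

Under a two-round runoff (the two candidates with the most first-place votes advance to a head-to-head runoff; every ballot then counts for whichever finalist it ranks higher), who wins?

Round 1 first-place votes: Priya 5, Kira 8, Emma 7, Rosa 0, Vikram 5. Kira and Emma advance.
Runoff: Kira is ranked above Emma on 8 ballots, Emma above Kira on 17.

Emma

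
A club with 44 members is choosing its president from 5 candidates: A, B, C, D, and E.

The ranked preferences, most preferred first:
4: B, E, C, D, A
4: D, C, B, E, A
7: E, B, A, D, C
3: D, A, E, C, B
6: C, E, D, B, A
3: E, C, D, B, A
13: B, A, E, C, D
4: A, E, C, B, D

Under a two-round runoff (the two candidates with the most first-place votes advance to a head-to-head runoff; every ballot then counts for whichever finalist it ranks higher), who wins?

Round 1 first-place votes: A 4, B 17, C 6, D 7, E 10. B and E advance.
Runoff: B is ranked above E on 21 ballots, E above B on 23.

E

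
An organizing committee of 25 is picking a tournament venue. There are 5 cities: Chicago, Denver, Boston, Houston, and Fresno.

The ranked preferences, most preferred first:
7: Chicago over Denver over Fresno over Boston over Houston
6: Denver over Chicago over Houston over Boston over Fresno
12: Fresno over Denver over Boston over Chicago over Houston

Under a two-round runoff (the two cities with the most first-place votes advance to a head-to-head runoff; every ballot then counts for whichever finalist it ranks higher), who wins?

Round 1 first-place votes: Chicago 7, Denver 6, Boston 0, Houston 0, Fresno 12. Fresno and Chicago advance.
Runoff: Fresno is ranked above Chicago on 12 ballots, Chicago above Fresno on 13.

Chicago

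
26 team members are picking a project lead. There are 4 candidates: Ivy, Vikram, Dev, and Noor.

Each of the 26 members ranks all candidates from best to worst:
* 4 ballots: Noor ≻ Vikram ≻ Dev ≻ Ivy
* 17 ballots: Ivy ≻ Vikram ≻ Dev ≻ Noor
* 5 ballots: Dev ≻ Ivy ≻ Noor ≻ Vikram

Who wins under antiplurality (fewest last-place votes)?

Last-place votes: Ivy 4, Vikram 5, Dev 0, Noor 17.

Dev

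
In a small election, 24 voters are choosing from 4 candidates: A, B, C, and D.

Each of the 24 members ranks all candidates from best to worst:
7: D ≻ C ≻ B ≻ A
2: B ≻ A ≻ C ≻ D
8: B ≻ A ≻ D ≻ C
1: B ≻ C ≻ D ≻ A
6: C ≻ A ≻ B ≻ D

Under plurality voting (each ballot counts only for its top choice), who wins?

First-place votes: A 0, B 11, C 6, D 7.

B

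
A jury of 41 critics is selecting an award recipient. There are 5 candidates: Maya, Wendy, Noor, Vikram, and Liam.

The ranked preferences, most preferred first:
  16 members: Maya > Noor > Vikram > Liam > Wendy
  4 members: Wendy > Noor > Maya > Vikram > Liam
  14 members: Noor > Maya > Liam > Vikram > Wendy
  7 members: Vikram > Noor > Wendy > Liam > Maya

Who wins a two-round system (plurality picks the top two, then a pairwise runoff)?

Round 1 first-place votes: Maya 16, Wendy 4, Noor 14, Vikram 7, Liam 0. Maya and Noor advance.
Runoff: Maya is ranked above Noor on 16 ballots, Noor above Maya on 25.

Noor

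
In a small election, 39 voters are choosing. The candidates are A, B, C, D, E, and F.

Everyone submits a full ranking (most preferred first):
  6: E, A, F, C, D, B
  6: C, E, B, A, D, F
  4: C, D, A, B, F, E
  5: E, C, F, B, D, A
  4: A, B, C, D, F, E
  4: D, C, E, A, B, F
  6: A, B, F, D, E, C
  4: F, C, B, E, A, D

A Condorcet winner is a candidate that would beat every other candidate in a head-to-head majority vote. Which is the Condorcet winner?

C

C vs A: 23–16
C vs B: 29–10
C vs D: 29–10
C vs E: 22–17
C vs F: 23–16
C beats every other candidate.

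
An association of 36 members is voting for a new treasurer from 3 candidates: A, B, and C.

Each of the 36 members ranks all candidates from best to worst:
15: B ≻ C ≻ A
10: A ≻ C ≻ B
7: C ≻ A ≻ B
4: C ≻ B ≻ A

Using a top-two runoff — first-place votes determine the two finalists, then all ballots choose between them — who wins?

Round 1 first-place votes: A 10, B 15, C 11. B and C advance.
Runoff: B is ranked above C on 15 ballots, C above B on 21.

C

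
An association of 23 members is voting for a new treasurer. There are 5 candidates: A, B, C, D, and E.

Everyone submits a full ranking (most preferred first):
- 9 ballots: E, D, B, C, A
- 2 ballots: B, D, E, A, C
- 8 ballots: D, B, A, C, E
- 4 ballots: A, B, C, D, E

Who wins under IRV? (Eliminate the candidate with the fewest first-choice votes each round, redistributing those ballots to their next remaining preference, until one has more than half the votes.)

Round 1: A 4, B 2, C 0, D 8, E 9. C eliminated.
Round 2: A 4, B 2, D 8, E 9. B eliminated.
Round 3: A 4, D 10, E 9. A eliminated.
Round 4: D 14, E 9. D has a majority (≥12).

D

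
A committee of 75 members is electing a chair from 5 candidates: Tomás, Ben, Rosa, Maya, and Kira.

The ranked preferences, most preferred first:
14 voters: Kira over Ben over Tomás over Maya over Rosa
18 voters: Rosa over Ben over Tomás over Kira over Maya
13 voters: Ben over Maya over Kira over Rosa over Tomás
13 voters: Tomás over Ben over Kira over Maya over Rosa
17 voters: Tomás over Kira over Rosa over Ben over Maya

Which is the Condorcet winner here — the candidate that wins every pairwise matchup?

Ben

Ben vs Tomás: 45–30
Ben vs Rosa: 40–35
Ben vs Maya: 75–0
Ben vs Kira: 44–31
Ben beats every other candidate.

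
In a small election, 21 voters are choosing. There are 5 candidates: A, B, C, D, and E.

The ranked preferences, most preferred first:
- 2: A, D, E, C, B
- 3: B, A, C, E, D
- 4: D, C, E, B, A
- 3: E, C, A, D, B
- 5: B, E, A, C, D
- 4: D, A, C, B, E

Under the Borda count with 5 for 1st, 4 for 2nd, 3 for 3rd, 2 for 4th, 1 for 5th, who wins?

A: 2×5 + 3×4 + 4×1 + 3×3 + 5×3 + 4×4 = 66
B: 2×1 + 3×5 + 4×2 + 3×1 + 5×5 + 4×2 = 61
C: 2×2 + 3×3 + 4×4 + 3×4 + 5×2 + 4×3 = 63
D: 2×4 + 3×1 + 4×5 + 3×2 + 5×1 + 4×5 = 62
E: 2×3 + 3×2 + 4×3 + 3×5 + 5×4 + 4×1 = 63

A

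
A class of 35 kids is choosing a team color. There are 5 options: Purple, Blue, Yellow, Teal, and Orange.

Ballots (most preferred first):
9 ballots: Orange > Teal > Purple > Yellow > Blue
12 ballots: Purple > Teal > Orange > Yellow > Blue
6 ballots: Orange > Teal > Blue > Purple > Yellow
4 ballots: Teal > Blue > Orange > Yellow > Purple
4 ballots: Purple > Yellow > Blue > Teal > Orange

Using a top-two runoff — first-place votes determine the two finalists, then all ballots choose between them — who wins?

Round 1 first-place votes: Purple 16, Blue 0, Yellow 0, Teal 4, Orange 15. Purple and Orange advance.
Runoff: Purple is ranked above Orange on 16 ballots, Orange above Purple on 19.

Orange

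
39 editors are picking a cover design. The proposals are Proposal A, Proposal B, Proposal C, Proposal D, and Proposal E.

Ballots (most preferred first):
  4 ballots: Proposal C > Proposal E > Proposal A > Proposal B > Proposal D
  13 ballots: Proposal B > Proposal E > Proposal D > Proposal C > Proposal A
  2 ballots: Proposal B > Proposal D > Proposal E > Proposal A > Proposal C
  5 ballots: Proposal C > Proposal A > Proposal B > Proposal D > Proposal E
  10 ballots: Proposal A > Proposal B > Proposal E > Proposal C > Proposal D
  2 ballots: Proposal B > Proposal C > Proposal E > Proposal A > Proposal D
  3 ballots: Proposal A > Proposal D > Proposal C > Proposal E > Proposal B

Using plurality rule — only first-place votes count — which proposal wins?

Proposal B

First-place votes: Proposal A 13, Proposal B 17, Proposal C 9, Proposal D 0, Proposal E 0.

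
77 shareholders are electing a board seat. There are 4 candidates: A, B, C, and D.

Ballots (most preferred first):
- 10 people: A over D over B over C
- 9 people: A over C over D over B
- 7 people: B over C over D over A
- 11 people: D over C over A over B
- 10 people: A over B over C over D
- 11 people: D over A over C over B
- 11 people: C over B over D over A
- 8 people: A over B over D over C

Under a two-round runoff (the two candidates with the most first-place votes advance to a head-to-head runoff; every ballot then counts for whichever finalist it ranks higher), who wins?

D

Round 1 first-place votes: A 37, B 7, C 11, D 22. A and D advance.
Runoff: A is ranked above D on 37 ballots, D above A on 40.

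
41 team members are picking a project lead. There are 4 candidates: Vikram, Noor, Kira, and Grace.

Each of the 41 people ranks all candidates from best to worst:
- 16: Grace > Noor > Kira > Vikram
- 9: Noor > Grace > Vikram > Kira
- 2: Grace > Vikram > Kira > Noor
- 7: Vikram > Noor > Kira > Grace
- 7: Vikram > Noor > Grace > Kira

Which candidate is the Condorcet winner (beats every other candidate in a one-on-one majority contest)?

Noor vs Vikram: 25–16
Noor vs Kira: 39–2
Noor vs Grace: 23–18
Noor beats every other candidate.

Noor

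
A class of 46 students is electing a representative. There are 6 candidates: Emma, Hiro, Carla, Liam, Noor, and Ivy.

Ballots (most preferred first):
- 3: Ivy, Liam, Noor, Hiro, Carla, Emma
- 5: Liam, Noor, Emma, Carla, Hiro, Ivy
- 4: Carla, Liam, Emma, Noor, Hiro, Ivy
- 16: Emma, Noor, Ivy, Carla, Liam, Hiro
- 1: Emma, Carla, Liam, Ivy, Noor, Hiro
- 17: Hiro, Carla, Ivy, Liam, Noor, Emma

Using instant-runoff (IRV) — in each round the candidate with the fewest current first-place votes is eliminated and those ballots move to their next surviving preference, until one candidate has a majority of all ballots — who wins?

Emma

Round 1: Emma 17, Hiro 17, Carla 4, Liam 5, Noor 0, Ivy 3. Noor eliminated.
Round 2: Emma 17, Hiro 17, Carla 4, Liam 5, Ivy 3. Ivy eliminated.
Round 3: Emma 17, Hiro 17, Carla 4, Liam 8. Carla eliminated.
Round 4: Emma 17, Hiro 17, Liam 12. Liam eliminated.
Round 5: Emma 26, Hiro 20. Emma has a majority (≥24).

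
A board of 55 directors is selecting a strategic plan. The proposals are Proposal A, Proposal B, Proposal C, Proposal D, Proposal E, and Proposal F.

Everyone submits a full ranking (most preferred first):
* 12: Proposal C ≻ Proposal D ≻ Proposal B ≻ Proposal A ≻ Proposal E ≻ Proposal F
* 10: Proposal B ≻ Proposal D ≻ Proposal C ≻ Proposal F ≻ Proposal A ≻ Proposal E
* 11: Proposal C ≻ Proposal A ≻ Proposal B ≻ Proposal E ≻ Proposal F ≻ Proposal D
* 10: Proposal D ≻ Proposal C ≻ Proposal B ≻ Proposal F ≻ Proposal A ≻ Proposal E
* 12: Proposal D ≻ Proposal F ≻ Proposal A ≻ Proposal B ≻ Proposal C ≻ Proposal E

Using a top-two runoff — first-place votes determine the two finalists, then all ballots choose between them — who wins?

Proposal D

Round 1 first-place votes: Proposal A 0, Proposal B 10, Proposal C 23, Proposal D 22, Proposal E 0, Proposal F 0. Proposal C and Proposal D advance.
Runoff: Proposal C is ranked above Proposal D on 23 ballots, Proposal D above Proposal C on 32.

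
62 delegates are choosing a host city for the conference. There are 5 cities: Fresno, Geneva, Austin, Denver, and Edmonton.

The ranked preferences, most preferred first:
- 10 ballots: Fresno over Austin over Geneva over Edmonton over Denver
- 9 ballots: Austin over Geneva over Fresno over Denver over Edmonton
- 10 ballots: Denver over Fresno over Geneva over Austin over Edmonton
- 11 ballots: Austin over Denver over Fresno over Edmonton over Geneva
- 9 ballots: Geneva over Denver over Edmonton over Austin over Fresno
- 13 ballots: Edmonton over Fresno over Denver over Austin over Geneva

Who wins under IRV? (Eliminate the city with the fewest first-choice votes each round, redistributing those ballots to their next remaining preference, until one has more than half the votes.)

Denver

Round 1: Fresno 10, Geneva 9, Austin 20, Denver 10, Edmonton 13. Geneva eliminated.
Round 2: Fresno 10, Austin 20, Denver 19, Edmonton 13. Fresno eliminated.
Round 3: Austin 30, Denver 19, Edmonton 13. Edmonton eliminated.
Round 4: Austin 30, Denver 32. Denver has a majority (≥32).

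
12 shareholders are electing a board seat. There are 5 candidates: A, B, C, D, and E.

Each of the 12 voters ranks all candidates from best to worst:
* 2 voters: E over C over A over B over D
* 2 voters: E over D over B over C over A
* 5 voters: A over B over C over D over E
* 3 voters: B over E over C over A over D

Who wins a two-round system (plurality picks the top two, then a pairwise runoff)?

Round 1 first-place votes: A 5, B 3, C 0, D 0, E 4. A and E advance.
Runoff: A is ranked above E on 5 ballots, E above A on 7.

E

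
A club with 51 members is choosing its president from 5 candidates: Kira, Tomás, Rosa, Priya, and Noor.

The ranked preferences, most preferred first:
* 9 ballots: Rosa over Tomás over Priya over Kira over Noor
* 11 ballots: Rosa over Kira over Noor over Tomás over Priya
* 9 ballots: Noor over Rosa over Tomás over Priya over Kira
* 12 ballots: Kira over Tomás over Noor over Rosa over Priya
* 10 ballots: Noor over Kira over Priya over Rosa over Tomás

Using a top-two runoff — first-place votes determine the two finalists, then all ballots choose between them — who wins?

Noor

Round 1 first-place votes: Kira 12, Tomás 0, Rosa 20, Priya 0, Noor 19. Rosa and Noor advance.
Runoff: Rosa is ranked above Noor on 20 ballots, Noor above Rosa on 31.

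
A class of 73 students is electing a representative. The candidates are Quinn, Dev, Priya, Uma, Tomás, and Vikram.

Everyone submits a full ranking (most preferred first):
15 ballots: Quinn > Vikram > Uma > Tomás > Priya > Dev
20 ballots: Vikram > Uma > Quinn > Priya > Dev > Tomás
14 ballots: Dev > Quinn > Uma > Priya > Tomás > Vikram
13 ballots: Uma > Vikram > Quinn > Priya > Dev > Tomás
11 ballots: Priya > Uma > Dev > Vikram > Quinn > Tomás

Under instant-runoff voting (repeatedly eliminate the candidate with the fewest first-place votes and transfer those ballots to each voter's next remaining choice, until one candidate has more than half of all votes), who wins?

Round 1: Quinn 15, Dev 14, Priya 11, Uma 13, Tomás 0, Vikram 20. Tomás eliminated.
Round 2: Quinn 15, Dev 14, Priya 11, Uma 13, Vikram 20. Priya eliminated.
Round 3: Quinn 15, Dev 14, Uma 24, Vikram 20. Dev eliminated.
Round 4: Quinn 29, Uma 24, Vikram 20. Vikram eliminated.
Round 5: Quinn 29, Uma 44. Uma has a majority (≥37).

Uma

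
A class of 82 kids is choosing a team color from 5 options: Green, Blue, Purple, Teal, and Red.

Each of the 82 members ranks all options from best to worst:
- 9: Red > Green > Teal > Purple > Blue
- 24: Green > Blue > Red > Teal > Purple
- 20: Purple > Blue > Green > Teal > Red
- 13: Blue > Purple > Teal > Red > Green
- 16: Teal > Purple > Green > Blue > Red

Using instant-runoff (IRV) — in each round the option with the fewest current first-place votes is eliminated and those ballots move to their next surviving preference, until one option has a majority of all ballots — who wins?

Round 1: Green 24, Blue 13, Purple 20, Teal 16, Red 9. Red eliminated.
Round 2: Green 33, Blue 13, Purple 20, Teal 16. Blue eliminated.
Round 3: Green 33, Purple 33, Teal 16. Teal eliminated.
Round 4: Green 33, Purple 49. Purple has a majority (≥42).

Purple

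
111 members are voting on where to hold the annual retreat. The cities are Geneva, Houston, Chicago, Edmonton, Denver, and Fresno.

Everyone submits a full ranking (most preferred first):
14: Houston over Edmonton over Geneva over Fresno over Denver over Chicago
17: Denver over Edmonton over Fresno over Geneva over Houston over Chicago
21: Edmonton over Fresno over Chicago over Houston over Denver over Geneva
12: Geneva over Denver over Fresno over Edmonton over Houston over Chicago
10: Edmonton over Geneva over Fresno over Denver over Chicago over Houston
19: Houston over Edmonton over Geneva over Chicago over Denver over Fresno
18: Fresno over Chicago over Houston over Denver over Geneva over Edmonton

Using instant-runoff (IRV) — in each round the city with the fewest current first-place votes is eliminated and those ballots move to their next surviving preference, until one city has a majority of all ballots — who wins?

Round 1: Geneva 12, Houston 33, Chicago 0, Edmonton 31, Denver 17, Fresno 18. Chicago eliminated.
Round 2: Geneva 12, Houston 33, Edmonton 31, Denver 17, Fresno 18. Geneva eliminated.
Round 3: Houston 33, Edmonton 31, Denver 29, Fresno 18. Fresno eliminated.
Round 4: Houston 51, Edmonton 31, Denver 29. Denver eliminated.
Round 5: Houston 51, Edmonton 60. Edmonton has a majority (≥56).

Edmonton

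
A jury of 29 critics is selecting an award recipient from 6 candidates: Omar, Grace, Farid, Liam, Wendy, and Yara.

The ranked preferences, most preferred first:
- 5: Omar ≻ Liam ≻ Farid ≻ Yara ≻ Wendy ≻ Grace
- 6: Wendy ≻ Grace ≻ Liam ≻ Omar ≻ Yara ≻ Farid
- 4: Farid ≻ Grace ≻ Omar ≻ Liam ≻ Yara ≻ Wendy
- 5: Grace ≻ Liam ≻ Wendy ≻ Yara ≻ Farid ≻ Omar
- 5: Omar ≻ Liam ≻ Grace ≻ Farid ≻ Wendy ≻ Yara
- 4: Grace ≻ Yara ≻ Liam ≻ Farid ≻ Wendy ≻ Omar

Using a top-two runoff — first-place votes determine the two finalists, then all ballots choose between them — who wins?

Grace

Round 1 first-place votes: Omar 10, Grace 9, Farid 4, Liam 0, Wendy 6, Yara 0. Omar and Grace advance.
Runoff: Omar is ranked above Grace on 10 ballots, Grace above Omar on 19.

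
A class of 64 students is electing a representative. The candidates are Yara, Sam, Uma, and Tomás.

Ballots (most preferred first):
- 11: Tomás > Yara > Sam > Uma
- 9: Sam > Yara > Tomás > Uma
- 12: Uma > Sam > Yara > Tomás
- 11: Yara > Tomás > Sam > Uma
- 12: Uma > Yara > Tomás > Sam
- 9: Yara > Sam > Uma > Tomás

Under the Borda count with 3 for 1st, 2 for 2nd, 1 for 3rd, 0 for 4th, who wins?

Yara: 11×2 + 9×2 + 12×1 + 11×3 + 12×2 + 9×3 = 136
Sam: 11×1 + 9×3 + 12×2 + 11×1 + 12×0 + 9×2 = 91
Uma: 11×0 + 9×0 + 12×3 + 11×0 + 12×3 + 9×1 = 81
Tomás: 11×3 + 9×1 + 12×0 + 11×2 + 12×1 + 9×0 = 76

Yara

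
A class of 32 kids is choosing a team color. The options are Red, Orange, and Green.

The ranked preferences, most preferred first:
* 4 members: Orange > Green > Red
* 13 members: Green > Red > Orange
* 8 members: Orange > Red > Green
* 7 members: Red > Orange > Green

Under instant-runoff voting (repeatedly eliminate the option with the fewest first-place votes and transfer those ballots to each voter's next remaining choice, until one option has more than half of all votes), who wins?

Orange

Round 1: Red 7, Orange 12, Green 13. Red eliminated.
Round 2: Orange 19, Green 13. Orange has a majority (≥17).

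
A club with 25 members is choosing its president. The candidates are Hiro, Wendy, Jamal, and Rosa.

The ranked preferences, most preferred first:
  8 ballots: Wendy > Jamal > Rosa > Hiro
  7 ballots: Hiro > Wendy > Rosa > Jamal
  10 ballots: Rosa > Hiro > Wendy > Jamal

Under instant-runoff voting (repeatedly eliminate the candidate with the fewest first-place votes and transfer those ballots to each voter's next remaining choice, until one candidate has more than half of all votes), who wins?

Wendy

Round 1: Hiro 7, Wendy 8, Jamal 0, Rosa 10. Jamal eliminated.
Round 2: Hiro 7, Wendy 8, Rosa 10. Hiro eliminated.
Round 3: Wendy 15, Rosa 10. Wendy has a majority (≥13).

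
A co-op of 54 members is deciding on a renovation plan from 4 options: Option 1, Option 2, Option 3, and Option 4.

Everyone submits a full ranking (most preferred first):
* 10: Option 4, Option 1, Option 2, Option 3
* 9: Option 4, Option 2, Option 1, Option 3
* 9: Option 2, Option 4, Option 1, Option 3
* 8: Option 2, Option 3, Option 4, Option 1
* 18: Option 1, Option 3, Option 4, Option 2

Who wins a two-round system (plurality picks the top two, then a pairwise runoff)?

Round 1 first-place votes: Option 1 18, Option 2 17, Option 3 0, Option 4 19. Option 4 and Option 1 advance.
Runoff: Option 4 is ranked above Option 1 on 36 ballots, Option 1 above Option 4 on 18.

Option 4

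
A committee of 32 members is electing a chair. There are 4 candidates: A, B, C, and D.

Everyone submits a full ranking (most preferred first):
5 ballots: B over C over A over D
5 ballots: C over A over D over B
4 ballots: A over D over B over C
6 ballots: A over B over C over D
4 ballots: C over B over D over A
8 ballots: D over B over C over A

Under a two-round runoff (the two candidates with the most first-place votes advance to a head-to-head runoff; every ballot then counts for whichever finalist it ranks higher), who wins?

C

Round 1 first-place votes: A 10, B 5, C 9, D 8. A and C advance.
Runoff: A is ranked above C on 10 ballots, C above A on 22.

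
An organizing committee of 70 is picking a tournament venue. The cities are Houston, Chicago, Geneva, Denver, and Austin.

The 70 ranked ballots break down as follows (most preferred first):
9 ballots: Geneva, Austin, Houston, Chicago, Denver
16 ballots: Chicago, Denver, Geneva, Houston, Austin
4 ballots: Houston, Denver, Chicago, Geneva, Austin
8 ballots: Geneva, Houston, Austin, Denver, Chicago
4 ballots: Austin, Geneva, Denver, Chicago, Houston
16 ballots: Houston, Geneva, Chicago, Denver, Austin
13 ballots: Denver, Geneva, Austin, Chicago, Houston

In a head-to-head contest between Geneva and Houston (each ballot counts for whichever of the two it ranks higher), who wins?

Geneva is ranked above Houston on 50 ballots; Houston above Geneva on 20.

Geneva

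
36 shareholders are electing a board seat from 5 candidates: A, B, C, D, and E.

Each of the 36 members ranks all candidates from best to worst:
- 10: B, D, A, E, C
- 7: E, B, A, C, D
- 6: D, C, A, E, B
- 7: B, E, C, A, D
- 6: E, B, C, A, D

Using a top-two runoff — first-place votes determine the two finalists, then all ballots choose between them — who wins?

Round 1 first-place votes: A 0, B 17, C 0, D 6, E 13. B and E advance.
Runoff: B is ranked above E on 17 ballots, E above B on 19.

E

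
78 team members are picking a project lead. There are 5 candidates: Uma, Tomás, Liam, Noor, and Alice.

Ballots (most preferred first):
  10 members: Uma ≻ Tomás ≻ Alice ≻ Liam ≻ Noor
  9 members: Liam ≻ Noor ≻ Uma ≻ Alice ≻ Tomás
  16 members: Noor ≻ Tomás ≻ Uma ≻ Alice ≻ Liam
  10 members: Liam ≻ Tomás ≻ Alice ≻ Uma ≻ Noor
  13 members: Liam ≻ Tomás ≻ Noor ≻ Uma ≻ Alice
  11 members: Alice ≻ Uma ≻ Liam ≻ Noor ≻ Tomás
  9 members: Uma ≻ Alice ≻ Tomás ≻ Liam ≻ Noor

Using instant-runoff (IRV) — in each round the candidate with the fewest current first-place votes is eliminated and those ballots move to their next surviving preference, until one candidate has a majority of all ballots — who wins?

Round 1: Uma 19, Tomás 0, Liam 32, Noor 16, Alice 11. Tomás eliminated.
Round 2: Uma 19, Liam 32, Noor 16, Alice 11. Alice eliminated.
Round 3: Uma 30, Liam 32, Noor 16. Noor eliminated.
Round 4: Uma 46, Liam 32. Uma has a majority (≥40).

Uma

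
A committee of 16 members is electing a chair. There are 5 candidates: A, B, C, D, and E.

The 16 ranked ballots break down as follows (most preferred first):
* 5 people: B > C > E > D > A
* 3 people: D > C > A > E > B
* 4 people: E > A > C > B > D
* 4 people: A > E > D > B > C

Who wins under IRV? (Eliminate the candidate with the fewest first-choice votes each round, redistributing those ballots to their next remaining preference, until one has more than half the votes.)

A

Round 1: A 4, B 5, C 0, D 3, E 4. C eliminated.
Round 2: A 4, B 5, D 3, E 4. D eliminated.
Round 3: A 7, B 5, E 4. E eliminated.
Round 4: A 11, B 5. A has a majority (≥9).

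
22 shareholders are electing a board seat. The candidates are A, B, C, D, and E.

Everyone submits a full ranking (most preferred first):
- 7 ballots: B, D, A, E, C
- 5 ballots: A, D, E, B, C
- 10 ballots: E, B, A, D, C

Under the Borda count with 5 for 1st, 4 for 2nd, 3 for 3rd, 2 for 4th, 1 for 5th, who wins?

A: 7×3 + 5×5 + 10×3 = 76
B: 7×5 + 5×2 + 10×4 = 85
C: 7×1 + 5×1 + 10×1 = 22
D: 7×4 + 5×4 + 10×2 = 68
E: 7×2 + 5×3 + 10×5 = 79

B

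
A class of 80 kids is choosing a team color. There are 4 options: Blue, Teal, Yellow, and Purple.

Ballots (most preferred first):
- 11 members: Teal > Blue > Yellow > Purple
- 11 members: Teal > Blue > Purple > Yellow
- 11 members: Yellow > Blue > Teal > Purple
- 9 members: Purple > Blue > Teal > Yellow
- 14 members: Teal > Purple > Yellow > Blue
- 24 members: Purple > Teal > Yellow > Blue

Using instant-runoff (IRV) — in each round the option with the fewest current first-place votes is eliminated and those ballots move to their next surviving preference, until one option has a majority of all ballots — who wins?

Round 1: Blue 0, Teal 36, Yellow 11, Purple 33. Blue eliminated.
Round 2: Teal 36, Yellow 11, Purple 33. Yellow eliminated.
Round 3: Teal 47, Purple 33. Teal has a majority (≥41).

Teal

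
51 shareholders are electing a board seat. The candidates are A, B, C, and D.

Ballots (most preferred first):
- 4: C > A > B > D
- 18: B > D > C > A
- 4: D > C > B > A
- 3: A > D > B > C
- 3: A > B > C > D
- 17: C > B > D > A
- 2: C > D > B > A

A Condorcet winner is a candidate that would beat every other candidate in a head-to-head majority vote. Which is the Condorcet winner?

C

C vs A: 45–6
C vs B: 27–24
C vs D: 26–25
C beats every other candidate.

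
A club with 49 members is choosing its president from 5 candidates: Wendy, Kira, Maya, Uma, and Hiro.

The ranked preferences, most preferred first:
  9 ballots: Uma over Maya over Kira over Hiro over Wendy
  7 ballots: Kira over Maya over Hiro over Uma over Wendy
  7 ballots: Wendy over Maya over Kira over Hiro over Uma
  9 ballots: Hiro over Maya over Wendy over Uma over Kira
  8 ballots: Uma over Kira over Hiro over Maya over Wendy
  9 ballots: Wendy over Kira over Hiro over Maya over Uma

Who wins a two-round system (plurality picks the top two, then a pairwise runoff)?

Wendy

Round 1 first-place votes: Wendy 16, Kira 7, Maya 0, Uma 17, Hiro 9. Uma and Wendy advance.
Runoff: Uma is ranked above Wendy on 24 ballots, Wendy above Uma on 25.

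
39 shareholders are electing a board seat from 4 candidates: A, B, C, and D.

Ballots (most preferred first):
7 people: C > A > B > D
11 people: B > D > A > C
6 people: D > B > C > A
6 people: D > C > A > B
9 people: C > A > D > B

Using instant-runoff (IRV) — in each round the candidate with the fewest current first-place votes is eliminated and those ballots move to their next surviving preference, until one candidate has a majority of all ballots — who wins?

Round 1: A 0, B 11, C 16, D 12. A eliminated.
Round 2: B 11, C 16, D 12. B eliminated.
Round 3: C 16, D 23. D has a majority (≥20).

D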